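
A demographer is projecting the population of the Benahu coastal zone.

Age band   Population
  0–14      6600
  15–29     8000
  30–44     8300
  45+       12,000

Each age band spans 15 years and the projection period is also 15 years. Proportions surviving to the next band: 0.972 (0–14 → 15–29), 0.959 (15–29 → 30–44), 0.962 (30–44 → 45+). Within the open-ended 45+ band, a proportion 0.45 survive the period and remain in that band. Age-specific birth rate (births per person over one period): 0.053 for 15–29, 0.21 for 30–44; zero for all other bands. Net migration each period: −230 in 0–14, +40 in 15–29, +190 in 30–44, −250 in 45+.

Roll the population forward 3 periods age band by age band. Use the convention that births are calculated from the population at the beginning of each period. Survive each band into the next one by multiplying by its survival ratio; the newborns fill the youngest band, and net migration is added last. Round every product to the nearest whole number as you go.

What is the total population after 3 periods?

After projecting period 1:
Births: 8000 * 0.053 = 424, 8300 * 0.21 = 1743 — total 2167
15–29: 6600 * 0.972 = 6415
30–44: 8000 * 0.959 = 7672
45+: 8300 * 0.962 + 12000 * 0.45 = 7985 + 5400 = 13385
Net migration: 0–14 − 230 → 1937; 15–29 + 40 → 6455; 30–44 + 190 → 7862; 45+ − 250 → 13135
Population now: 0–14=1937, 15–29=6455, 30–44=7862, 45+=13135
After projecting period 2:
Births: 6455 * 0.053 = 342, 7862 * 0.21 = 1651 — total 1993
15–29: 1937 * 0.972 = 1883
30–44: 6455 * 0.959 = 6190
45+: 7862 * 0.962 + 13135 * 0.45 = 7563 + 5911 = 13474
Net migration: 0–14 − 230 → 1763; 15–29 + 40 → 1923; 30–44 + 190 → 6380; 45+ − 250 → 13224
Population now: 0–14=1763, 15–29=1923, 30–44=6380, 45+=13224
After projecting period 3:
Births: 1923 * 0.053 = 102, 6380 * 0.21 = 1340 — total 1442
15–29: 1763 * 0.972 = 1714
30–44: 1923 * 0.959 = 1844
45+: 6380 * 0.962 + 13224 * 0.45 = 6138 + 5951 = 12089
Net migration: 0–14 − 230 → 1212; 15–29 + 40 → 1754; 30–44 + 190 → 2034; 45+ − 250 → 11839
Population now: 0–14=1212, 15–29=1754, 30–44=2034, 45+=11839
Total after period 3: 1212 + 1754 + 2034 + 11839 = 16839

16839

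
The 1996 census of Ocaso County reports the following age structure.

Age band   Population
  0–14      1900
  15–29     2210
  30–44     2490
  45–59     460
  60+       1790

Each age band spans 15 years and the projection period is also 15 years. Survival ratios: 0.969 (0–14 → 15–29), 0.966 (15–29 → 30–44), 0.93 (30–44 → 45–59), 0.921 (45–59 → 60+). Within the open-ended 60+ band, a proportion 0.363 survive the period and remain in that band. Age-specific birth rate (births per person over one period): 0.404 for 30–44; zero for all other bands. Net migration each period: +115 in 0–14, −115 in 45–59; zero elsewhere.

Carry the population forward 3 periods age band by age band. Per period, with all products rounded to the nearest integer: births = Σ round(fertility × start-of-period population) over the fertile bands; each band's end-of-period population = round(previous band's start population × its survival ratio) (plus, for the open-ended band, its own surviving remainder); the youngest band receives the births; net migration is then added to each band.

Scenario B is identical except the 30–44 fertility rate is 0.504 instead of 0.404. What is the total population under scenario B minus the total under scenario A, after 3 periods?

618

Let band 1 be 0–14 through band 5 = 60+.
[period 1]
Births: 2490 × 0.404 = 1006
Band 2: 1900 × 0.969 = 1841
Band 3: 2210 × 0.966 = 2135
Band 4: 2490 × 0.93 = 2316
Band 5: 460 × 0.921 + 1790 × 0.363 = 424 + 650 = 1074
Net migration: Band 1 + 115 → 1121; Band 4 − 115 → 2201
End of period: [1121, 1841, 2135, 2201, 1074]
[period 2]
Births: 2135 × 0.404 = 863
Band 2: 1121 × 0.969 = 1086
Band 3: 1841 × 0.966 = 1778
Band 4: 2135 × 0.93 = 1986
Band 5: 2201 × 0.921 + 1074 × 0.363 = 2027 + 390 = 2417
Net migration: Band 1 + 115 → 978; Band 4 − 115 → 1871
End of period: [978, 1086, 1778, 1871, 2417]
[period 3]
Births: 1778 × 0.404 = 718
Band 2: 978 × 0.969 = 948
Band 3: 1086 × 0.966 = 1049
Band 4: 1778 × 0.93 = 1654
Band 5: 1871 × 0.921 + 2417 × 0.363 = 1723 + 877 = 2600
Net migration: Band 1 + 115 → 833; Band 4 − 115 → 1539
End of period: [833, 948, 1049, 1539, 2600]
Scenario A total after 3 periods: 6969
Scenario B projection —
[period 1]
Births: 2490 × 0.504 = 1255
Band 2: 1900 × 0.969 = 1841
Band 3: 2210 × 0.966 = 2135
Band 4: 2490 × 0.93 = 2316
Band 5: 460 × 0.921 + 1790 × 0.363 = 424 + 650 = 1074
Net migration: Band 1 + 115 → 1370; Band 4 − 115 → 2201
End of period: [1370, 1841, 2135, 2201, 1074]
[period 2]
Births: 2135 × 0.504 = 1076
Band 2: 1370 × 0.969 = 1328
Band 3: 1841 × 0.966 = 1778
Band 4: 2135 × 0.93 = 1986
Band 5: 2201 × 0.921 + 1074 × 0.363 = 2027 + 390 = 2417
Net migration: Band 1 + 115 → 1191; Band 4 − 115 → 1871
End of period: [1191, 1328, 1778, 1871, 2417]
[period 3]
Births: 1778 × 0.504 = 896
Band 2: 1191 × 0.969 = 1154
Band 3: 1328 × 0.966 = 1283
Band 4: 1778 × 0.93 = 1654
Band 5: 1871 × 0.921 + 2417 × 0.363 = 1723 + 877 = 2600
Net migration: Band 1 + 115 → 1011; Band 4 − 115 → 1539
End of period: [1011, 1154, 1283, 1539, 2600]
Scenario B total after 3 periods: 7587
Difference B − A = 7587 − 6969 = 618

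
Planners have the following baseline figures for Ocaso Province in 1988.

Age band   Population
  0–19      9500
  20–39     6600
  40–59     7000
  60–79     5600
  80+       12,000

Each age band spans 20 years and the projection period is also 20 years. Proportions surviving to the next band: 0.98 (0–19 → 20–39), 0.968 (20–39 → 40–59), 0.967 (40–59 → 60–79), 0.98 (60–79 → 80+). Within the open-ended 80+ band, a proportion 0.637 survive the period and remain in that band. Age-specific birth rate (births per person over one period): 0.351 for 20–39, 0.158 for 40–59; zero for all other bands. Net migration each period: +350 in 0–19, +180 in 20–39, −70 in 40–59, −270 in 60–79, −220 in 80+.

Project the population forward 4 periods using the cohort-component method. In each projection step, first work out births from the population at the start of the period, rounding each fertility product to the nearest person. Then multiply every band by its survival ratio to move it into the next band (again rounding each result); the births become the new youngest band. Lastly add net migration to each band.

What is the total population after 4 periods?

Call the groups 1 to 5, youngest first.
Period 1.
Births: 6600 × 0.351 = 2317, 7000 × 0.158 = 1106 → 3423
Group 2: 9500 × 0.98 = 9310
Group 3: 6600 × 0.968 = 6389
Group 4: 7000 × 0.967 = 6769
Group 5: 5600 × 0.98 + 12000 × 0.637 = 5488 + 7644 = 13132
Net migration: Group 1 + 350 → 3773; Group 2 + 180 → 9490; Group 3 − 70 → 6319; Group 4 − 270 → 6499; Group 5 − 220 → 12912
→ [3773, 9490, 6319, 6499, 12912]
Period 2.
Births: 9490 × 0.351 = 3331, 6319 × 0.158 = 998 → 4329
Group 2: 3773 × 0.98 = 3698
Group 3: 9490 × 0.968 = 9186
Group 4: 6319 × 0.967 = 6110
Group 5: 6499 × 0.98 + 12912 × 0.637 = 6369 + 8225 = 14594
Net migration: Group 1 + 350 → 4679; Group 2 + 180 → 3878; Group 3 − 70 → 9116; Group 4 − 270 → 5840; Group 5 − 220 → 14374
→ [4679, 3878, 9116, 5840, 14374]
Period 3.
Births: 3878 × 0.351 = 1361, 9116 × 0.158 = 1440 → 2801
Group 2: 4679 × 0.98 = 4585
Group 3: 3878 × 0.968 = 3754
Group 4: 9116 × 0.967 = 8815
Group 5: 5840 × 0.98 + 14374 × 0.637 = 5723 + 9156 = 14879
Net migration: Group 1 + 350 → 3151; Group 2 + 180 → 4765; Group 3 − 70 → 3684; Group 4 − 270 → 8545; Group 5 − 220 → 14659
→ [3151, 4765, 3684, 8545, 14659]
Period 4.
Births: 4765 × 0.351 = 1673, 3684 × 0.158 = 582 → 2255
Group 2: 3151 × 0.98 = 3088
Group 3: 4765 × 0.968 = 4613
Group 4: 3684 × 0.967 = 3562
Group 5: 8545 × 0.98 + 14659 × 0.637 = 8374 + 9338 = 17712
Net migration: Group 1 + 350 → 2605; Group 2 + 180 → 3268; Group 3 − 70 → 4543; Group 4 − 270 → 3292; Group 5 − 220 → 17492
→ [2605, 3268, 4543, 3292, 17492]
Total after period 4: 2605 + 3268 + 4543 + 3292 + 17492 = 31200

31200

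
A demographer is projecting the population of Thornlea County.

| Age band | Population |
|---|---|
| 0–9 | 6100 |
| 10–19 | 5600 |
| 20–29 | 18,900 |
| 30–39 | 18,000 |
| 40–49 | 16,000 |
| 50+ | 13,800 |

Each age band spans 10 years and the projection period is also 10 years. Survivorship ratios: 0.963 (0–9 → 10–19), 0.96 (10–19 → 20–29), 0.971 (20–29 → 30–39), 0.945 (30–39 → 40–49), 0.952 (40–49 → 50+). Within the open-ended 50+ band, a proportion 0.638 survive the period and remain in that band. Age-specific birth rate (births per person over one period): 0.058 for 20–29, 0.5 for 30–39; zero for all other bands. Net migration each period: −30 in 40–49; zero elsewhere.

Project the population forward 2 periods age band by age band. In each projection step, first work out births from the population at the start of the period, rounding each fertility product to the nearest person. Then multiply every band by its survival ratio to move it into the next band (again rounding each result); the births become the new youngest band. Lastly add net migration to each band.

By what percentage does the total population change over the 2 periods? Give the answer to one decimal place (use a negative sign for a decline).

After projecting period 1:
Births: 18900 × 0.058 = 1096 ; 18000 × 0.5 = 9000 ⇒ total 10096
10–19: 6100 × 0.963 = 5874
20–29: 5600 × 0.96 = 5376
30–39: 18900 × 0.971 = 18352
40–49: 18000 × 0.945 = 17010
50+: 16000 × 0.952 + 13800 × 0.638 = 15232 + 8804 = 24036
Net migration: 40–49 − 30 → 16980
Giving 10096 / 5874 / 5376 / 18352 / 16980 / 24036.
After projecting period 2:
Births: 5376 × 0.058 = 312 ; 18352 × 0.5 = 9176 ⇒ total 9488
10–19: 10096 × 0.963 = 9722
20–29: 5874 × 0.96 = 5639
30–39: 5376 × 0.971 = 5220
40–49: 18352 × 0.945 = 17343
50+: 16980 × 0.952 + 24036 × 0.638 = 16165 + 15335 = 31500
Net migration: 40–49 − 30 → 17313
Giving 9488 / 9722 / 5639 / 5220 / 17313 / 31500.
Total: 78400 → 78882; change = 482; percentage change = 0.6%

0.6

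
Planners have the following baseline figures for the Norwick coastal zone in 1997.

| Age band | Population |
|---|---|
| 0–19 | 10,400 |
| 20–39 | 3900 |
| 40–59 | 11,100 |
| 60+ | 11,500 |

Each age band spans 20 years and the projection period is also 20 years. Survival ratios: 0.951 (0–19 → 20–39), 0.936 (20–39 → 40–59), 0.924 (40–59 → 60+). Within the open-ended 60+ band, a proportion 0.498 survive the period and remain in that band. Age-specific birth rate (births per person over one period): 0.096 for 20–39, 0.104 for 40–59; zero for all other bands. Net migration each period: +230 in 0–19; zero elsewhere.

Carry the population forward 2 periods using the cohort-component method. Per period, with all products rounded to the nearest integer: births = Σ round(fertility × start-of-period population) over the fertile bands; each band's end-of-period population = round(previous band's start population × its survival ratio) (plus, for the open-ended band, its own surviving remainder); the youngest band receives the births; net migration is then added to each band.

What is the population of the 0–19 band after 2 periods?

1559

(Bands numbered youngest = 1 to oldest = 4.)
Period 1.
Births: 3900 × 0.096 = 374 ; 11100 × 0.104 = 1154 — total 1528
Band 2: 10400 × 0.951 = 9890
Band 3: 3900 × 0.936 = 3650
Band 4: 11100 × 0.924 + 11500 × 0.498 = 10256 + 5727 = 15983
Net migration: Band 1 + 230 → 1758
Population now: 0–19=1758, 20–39=9890, 40–59=3650, 60+=15983
Period 2.
Births: 9890 × 0.096 = 949 ; 3650 × 0.104 = 380 — total 1329
Band 2: 1758 × 0.951 = 1672
Band 3: 9890 × 0.936 = 9257
Band 4: 3650 × 0.924 + 15983 × 0.498 = 3373 + 7960 = 11333
Net migration: Band 1 + 230 → 1559
Population now: 0–19=1559, 20–39=1672, 40–59=9257, 60+=11333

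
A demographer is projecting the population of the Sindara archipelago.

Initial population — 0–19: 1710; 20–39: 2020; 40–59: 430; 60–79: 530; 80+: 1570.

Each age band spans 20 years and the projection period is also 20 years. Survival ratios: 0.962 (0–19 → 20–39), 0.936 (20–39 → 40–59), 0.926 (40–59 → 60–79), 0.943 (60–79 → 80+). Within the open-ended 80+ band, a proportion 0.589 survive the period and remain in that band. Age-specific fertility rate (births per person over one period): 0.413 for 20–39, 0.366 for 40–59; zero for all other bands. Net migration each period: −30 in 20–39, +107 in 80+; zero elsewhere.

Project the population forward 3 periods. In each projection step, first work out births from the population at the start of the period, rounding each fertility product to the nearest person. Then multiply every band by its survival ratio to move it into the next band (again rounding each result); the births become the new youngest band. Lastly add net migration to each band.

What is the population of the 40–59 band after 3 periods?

Numbering the groups 1..5 from youngest to oldest:
Period 1:
Births: 2020 × 0.413 = 834, 430 × 0.366 = 157 — total 991
Group 2: 1710 × 0.962 = 1645
Group 3: 2020 × 0.936 = 1891
Group 4: 430 × 0.926 = 398
Group 5: 530 × 0.943 + 1570 × 0.589 = 500 + 925 = 1425
Net migration: Group 2 − 30 → 1615; Group 5 + 107 → 1532
Population now: 0–19=991, 20–39=1615, 40–59=1891, 60–79=398, 80+=1532
Period 2:
Births: 1615 × 0.413 = 667, 1891 × 0.366 = 692 — total 1359
Group 2: 991 × 0.962 = 953
Group 3: 1615 × 0.936 = 1512
Group 4: 1891 × 0.926 = 1751
Group 5: 398 × 0.943 + 1532 × 0.589 = 375 + 902 = 1277
Net migration: Group 2 − 30 → 923; Group 5 + 107 → 1384
Population now: 0–19=1359, 20–39=923, 40–59=1512, 60–79=1751, 80+=1384
Period 3:
Births: 923 × 0.413 = 381, 1512 × 0.366 = 553 — total 934
Group 2: 1359 × 0.962 = 1307
Group 3: 923 × 0.936 = 864
Group 4: 1512 × 0.926 = 1400
Group 5: 1751 × 0.943 + 1384 × 0.589 = 1651 + 815 = 2466
Net migration: Group 2 − 30 → 1277; Group 5 + 107 → 2573
Population now: 0–19=934, 20–39=1277, 40–59=864, 60–79=1400, 80+=2573

864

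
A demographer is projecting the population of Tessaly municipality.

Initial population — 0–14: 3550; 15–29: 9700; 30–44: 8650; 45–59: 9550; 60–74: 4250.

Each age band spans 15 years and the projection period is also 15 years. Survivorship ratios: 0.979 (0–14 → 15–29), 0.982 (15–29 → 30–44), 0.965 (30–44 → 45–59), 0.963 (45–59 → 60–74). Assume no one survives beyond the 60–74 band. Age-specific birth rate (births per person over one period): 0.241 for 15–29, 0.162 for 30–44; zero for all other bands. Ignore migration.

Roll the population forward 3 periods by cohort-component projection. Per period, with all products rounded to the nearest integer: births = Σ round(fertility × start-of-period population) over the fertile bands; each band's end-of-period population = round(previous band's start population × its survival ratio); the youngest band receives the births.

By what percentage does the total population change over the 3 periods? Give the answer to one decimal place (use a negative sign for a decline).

-45.4

— Period 1 —
Births: 9700 × 0.241 = 2338 ; 8650 × 0.162 = 1401 — total 3739
15–29: 3550 × 0.979 = 3475
30–44: 9700 × 0.982 = 9525
45–59: 8650 × 0.965 = 8347
60–74: 9550 × 0.963 = 9197
→ [3739, 3475, 9525, 8347, 9197]
— Period 2 —
Births: 3475 × 0.241 = 837 ; 9525 × 0.162 = 1543 — total 2380
15–29: 3739 × 0.979 = 3660
30–44: 3475 × 0.982 = 3412
45–59: 9525 × 0.965 = 9192
60–74: 8347 × 0.963 = 8038
→ [2380, 3660, 3412, 9192, 8038]
— Period 3 —
Births: 3660 × 0.241 = 882 ; 3412 × 0.162 = 553 — total 1435
15–29: 2380 × 0.979 = 2330
30–44: 3660 × 0.982 = 3594
45–59: 3412 × 0.965 = 3293
60–74: 9192 × 0.963 = 8852
→ [1435, 2330, 3594, 3293, 8852]
Total: 35700 → 19504; change = -16196; percentage change = -45.4%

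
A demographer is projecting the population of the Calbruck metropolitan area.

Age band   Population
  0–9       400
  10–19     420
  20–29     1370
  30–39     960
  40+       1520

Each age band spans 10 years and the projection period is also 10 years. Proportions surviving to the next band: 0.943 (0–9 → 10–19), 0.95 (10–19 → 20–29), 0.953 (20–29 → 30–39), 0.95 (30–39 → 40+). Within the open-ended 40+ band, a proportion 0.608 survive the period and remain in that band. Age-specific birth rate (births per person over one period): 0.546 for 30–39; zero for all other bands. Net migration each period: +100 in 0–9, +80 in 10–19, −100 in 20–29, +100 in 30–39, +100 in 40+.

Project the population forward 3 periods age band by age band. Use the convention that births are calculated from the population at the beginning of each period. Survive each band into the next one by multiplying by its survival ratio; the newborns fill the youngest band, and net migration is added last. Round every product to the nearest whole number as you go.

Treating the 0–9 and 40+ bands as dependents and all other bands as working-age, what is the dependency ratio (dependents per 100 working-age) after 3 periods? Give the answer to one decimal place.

127.7

Numbering the bands 1..5 from youngest to oldest:
Period 1.
Births: 960 * 0.546 = 524
Band 2: 400 * 0.943 = 377
Band 3: 420 * 0.95 = 399
Band 4: 1370 * 0.953 = 1306
Band 5: 960 * 0.95 + 1520 * 0.608 = 912 + 924 = 1836
Net migration: Band 1 + 100 → 624; Band 2 + 80 → 457; Band 3 − 100 → 299; Band 4 + 100 → 1406; Band 5 + 100 → 1936
Giving 624 / 457 / 299 / 1406 / 1936.
Period 2.
Births: 1406 * 0.546 = 768
Band 2: 624 * 0.943 = 588
Band 3: 457 * 0.95 = 434
Band 4: 299 * 0.953 = 285
Band 5: 1406 * 0.95 + 1936 * 0.608 = 1336 + 1177 = 2513
Net migration: Band 1 + 100 → 868; Band 2 + 80 → 668; Band 3 − 100 → 334; Band 4 + 100 → 385; Band 5 + 100 → 2613
Giving 868 / 668 / 334 / 385 / 2613.
Period 3.
Births: 385 * 0.546 = 210
Band 2: 868 * 0.943 = 819
Band 3: 668 * 0.95 = 635
Band 4: 334 * 0.953 = 318
Band 5: 385 * 0.95 + 2613 * 0.608 = 366 + 1589 = 1955
Net migration: Band 1 + 100 → 310; Band 2 + 80 → 899; Band 3 − 100 → 535; Band 4 + 100 → 418; Band 5 + 100 → 2055
Giving 310 / 899 / 535 / 418 / 2055.
Dependents (band 0–9 + band 40+) = 310 + 2055 = 2365; working-age = 1852; ratio = 2365/1852 × 100 = 127.7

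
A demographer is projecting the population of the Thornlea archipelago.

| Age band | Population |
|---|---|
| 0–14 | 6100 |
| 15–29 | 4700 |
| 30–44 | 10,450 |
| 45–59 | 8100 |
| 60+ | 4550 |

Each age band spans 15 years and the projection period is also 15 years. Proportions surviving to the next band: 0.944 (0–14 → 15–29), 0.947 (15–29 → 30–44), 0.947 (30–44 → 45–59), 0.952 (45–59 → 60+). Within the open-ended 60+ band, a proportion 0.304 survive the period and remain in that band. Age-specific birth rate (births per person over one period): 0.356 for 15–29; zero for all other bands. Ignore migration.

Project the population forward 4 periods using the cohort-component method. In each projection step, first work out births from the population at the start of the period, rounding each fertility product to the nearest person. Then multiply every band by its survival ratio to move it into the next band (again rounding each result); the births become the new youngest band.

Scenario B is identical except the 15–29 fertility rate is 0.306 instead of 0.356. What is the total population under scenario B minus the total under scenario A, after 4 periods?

— Period 1 —
Births: 4700 × 0.356 = 1673
15–29: 6100 × 0.944 = 5758
30–44: 4700 × 0.947 = 4451
45–59: 10450 × 0.947 = 9896
60+: 8100 × 0.952 + 4550 × 0.304 = 7711 + 1383 = 9094
Population now: 0–14=1673, 15–29=5758, 30–44=4451, 45–59=9896, 60+=9094
— Period 2 —
Births: 5758 × 0.356 = 2050
15–29: 1673 × 0.944 = 1579
30–44: 5758 × 0.947 = 5453
45–59: 4451 × 0.947 = 4215
60+: 9896 × 0.952 + 9094 × 0.304 = 9421 + 2765 = 12186
Population now: 0–14=2050, 15–29=1579, 30–44=5453, 45–59=4215, 60+=12186
— Period 3 —
Births: 1579 × 0.356 = 562
15–29: 2050 × 0.944 = 1935
30–44: 1579 × 0.947 = 1495
45–59: 5453 × 0.947 = 5164
60+: 4215 × 0.952 + 12186 × 0.304 = 4013 + 3705 = 7718
Population now: 0–14=562, 15–29=1935, 30–44=1495, 45–59=5164, 60+=7718
— Period 4 —
Births: 1935 × 0.356 = 689
15–29: 562 × 0.944 = 531
30–44: 1935 × 0.947 = 1832
45–59: 1495 × 0.947 = 1416
60+: 5164 × 0.952 + 7718 × 0.304 = 4916 + 2346 = 7262
Population now: 0–14=689, 15–29=531, 30–44=1832, 45–59=1416, 60+=7262
Scenario A total after 4 periods: 11730
Scenario B projection —
— Period 1 —
Births: 4700 × 0.306 = 1438
15–29: 6100 × 0.944 = 5758
30–44: 4700 × 0.947 = 4451
45–59: 10450 × 0.947 = 9896
60+: 8100 × 0.952 + 4550 × 0.304 = 7711 + 1383 = 9094
Population now: 0–14=1438, 15–29=5758, 30–44=4451, 45–59=9896, 60+=9094
— Period 2 —
Births: 5758 × 0.306 = 1762
15–29: 1438 × 0.944 = 1357
30–44: 5758 × 0.947 = 5453
45–59: 4451 × 0.947 = 4215
60+: 9896 × 0.952 + 9094 × 0.304 = 9421 + 2765 = 12186
Population now: 0–14=1762, 15–29=1357, 30–44=5453, 45–59=4215, 60+=12186
— Period 3 —
Births: 1357 × 0.306 = 415
15–29: 1762 × 0.944 = 1663
30–44: 1357 × 0.947 = 1285
45–59: 5453 × 0.947 = 5164
60+: 4215 × 0.952 + 12186 × 0.304 = 4013 + 3705 = 7718
Population now: 0–14=415, 15–29=1663, 30–44=1285, 45–59=5164, 60+=7718
— Period 4 —
Births: 1663 × 0.306 = 509
15–29: 415 × 0.944 = 392
30–44: 1663 × 0.947 = 1575
45–59: 1285 × 0.947 = 1217
60+: 5164 × 0.952 + 7718 × 0.304 = 4916 + 2346 = 7262
Population now: 0–14=509, 15–29=392, 30–44=1575, 45–59=1217, 60+=7262
Scenario B total after 4 periods: 10955
Difference B − A = 10955 − 11730 = -775

-775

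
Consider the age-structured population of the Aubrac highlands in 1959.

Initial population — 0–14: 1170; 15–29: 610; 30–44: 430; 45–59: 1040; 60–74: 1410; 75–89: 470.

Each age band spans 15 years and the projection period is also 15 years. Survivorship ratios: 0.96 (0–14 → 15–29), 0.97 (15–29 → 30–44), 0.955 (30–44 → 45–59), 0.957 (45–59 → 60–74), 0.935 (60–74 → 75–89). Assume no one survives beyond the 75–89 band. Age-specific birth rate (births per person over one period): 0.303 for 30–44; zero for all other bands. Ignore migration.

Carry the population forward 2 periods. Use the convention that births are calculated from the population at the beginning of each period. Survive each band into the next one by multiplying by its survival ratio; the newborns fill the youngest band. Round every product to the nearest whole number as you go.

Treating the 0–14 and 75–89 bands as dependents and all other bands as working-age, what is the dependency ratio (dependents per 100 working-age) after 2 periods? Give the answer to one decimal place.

51.1

After projecting period 1:
Births: 430 × 0.303 = 130
15–29: 1170 × 0.96 = 1123
30–44: 610 × 0.97 = 592
45–59: 430 × 0.955 = 411
60–74: 1040 × 0.957 = 995
75–89: 1410 × 0.935 = 1318
Giving 130 / 1123 / 592 / 411 / 995 / 1318.
After projecting period 2:
Births: 592 × 0.303 = 179
15–29: 130 × 0.96 = 125
30–44: 1123 × 0.97 = 1089
45–59: 592 × 0.955 = 565
60–74: 411 × 0.957 = 393
75–89: 995 × 0.935 = 930
Giving 179 / 125 / 1089 / 565 / 393 / 930.
Dependents (band 0–14 + band 75–89) = 179 + 930 = 1109; working-age = 2172; ratio = 1109/2172 × 100 = 51.1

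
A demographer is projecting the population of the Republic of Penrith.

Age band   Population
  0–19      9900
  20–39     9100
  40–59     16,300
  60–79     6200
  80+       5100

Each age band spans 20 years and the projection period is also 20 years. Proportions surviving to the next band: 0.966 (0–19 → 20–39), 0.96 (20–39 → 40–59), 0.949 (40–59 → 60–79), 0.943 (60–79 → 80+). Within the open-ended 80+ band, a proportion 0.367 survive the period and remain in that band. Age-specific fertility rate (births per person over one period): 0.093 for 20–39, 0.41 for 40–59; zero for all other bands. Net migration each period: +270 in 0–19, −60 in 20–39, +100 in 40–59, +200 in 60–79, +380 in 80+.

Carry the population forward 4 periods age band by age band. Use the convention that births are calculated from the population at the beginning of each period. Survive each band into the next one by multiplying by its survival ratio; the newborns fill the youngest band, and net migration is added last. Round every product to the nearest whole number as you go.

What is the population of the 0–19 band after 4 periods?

3677

After projecting period 1:
Births: 9100 × 0.093 = 846, 16300 × 0.41 = 6683 → total 7529
20–39: 9900 × 0.966 = 9563
40–59: 9100 × 0.96 = 8736
60–79: 16300 × 0.949 = 15469
80+: 6200 × 0.943 + 5100 × 0.367 = 5847 + 1872 = 7719
Net migration: 0–19 + 270 → 7799; 20–39 − 60 → 9503; 40–59 + 100 → 8836; 60–79 + 200 → 15669; 80+ + 380 → 8099
End of period: [7799, 9503, 8836, 15669, 8099]
After projecting period 2:
Births: 9503 × 0.093 = 884, 8836 × 0.41 = 3623 → total 4507
20–39: 7799 × 0.966 = 7534
40–59: 9503 × 0.96 = 9123
60–79: 8836 × 0.949 = 8385
80+: 15669 × 0.943 + 8099 × 0.367 = 14776 + 2972 = 17748
Net migration: 0–19 + 270 → 4777; 20–39 − 60 → 7474; 40–59 + 100 → 9223; 60–79 + 200 → 8585; 80+ + 380 → 18128
End of period: [4777, 7474, 9223, 8585, 18128]
After projecting period 3:
Births: 7474 × 0.093 = 695, 9223 × 0.41 = 3781 → total 4476
20–39: 4777 × 0.966 = 4615
40–59: 7474 × 0.96 = 7175
60–79: 9223 × 0.949 = 8753
80+: 8585 × 0.943 + 18128 × 0.367 = 8096 + 6653 = 14749
Net migration: 0–19 + 270 → 4746; 20–39 − 60 → 4555; 40–59 + 100 → 7275; 60–79 + 200 → 8953; 80+ + 380 → 15129
End of period: [4746, 4555, 7275, 8953, 15129]
After projecting period 4:
Births: 4555 × 0.093 = 424, 7275 × 0.41 = 2983 → total 3407
20–39: 4746 × 0.966 = 4585
40–59: 4555 × 0.96 = 4373
60–79: 7275 × 0.949 = 6904
80+: 8953 × 0.943 + 15129 × 0.367 = 8443 + 5552 = 13995
Net migration: 0–19 + 270 → 3677; 20–39 − 60 → 4525; 40–59 + 100 → 4473; 60–79 + 200 → 7104; 80+ + 380 → 14375
End of period: [3677, 4525, 4473, 7104, 14375]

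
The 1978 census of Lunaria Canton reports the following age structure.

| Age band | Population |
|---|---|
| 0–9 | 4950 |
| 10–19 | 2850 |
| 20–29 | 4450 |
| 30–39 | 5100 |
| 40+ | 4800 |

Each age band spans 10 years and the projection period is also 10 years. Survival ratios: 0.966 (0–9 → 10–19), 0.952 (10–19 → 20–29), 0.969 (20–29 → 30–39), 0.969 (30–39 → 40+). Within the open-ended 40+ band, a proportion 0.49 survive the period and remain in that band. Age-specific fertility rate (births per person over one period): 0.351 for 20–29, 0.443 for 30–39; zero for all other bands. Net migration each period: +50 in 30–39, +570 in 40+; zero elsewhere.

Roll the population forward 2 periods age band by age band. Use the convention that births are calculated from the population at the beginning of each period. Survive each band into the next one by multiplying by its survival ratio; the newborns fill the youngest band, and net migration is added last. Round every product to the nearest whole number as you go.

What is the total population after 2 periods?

After projecting period 1:
Births: 4450 × 0.351 = 1562 ; 5100 × 0.443 = 2259 ⇒ total 3821
10–19: 4950 × 0.966 = 4782
20–29: 2850 × 0.952 = 2713
30–39: 4450 × 0.969 = 4312
40+: 5100 × 0.969 + 4800 × 0.49 = 4942 + 2352 = 7294
Net migration: 30–39 + 50 → 4362; 40+ + 570 → 7864
Population now: 0–9=3821, 10–19=4782, 20–29=2713, 30–39=4362, 40+=7864
After projecting period 2:
Births: 2713 × 0.351 = 952 ; 4362 × 0.443 = 1932 ⇒ total 2884
10–19: 3821 × 0.966 = 3691
20–29: 4782 × 0.952 = 4552
30–39: 2713 × 0.969 = 2629
40+: 4362 × 0.969 + 7864 × 0.49 = 4227 + 3853 = 8080
Net migration: 30–39 + 50 → 2679; 40+ + 570 → 8650
Population now: 0–9=2884, 10–19=3691, 20–29=4552, 30–39=2679, 40+=8650
Total after period 2: 2884 + 3691 + 4552 + 2679 + 8650 = 22456

22456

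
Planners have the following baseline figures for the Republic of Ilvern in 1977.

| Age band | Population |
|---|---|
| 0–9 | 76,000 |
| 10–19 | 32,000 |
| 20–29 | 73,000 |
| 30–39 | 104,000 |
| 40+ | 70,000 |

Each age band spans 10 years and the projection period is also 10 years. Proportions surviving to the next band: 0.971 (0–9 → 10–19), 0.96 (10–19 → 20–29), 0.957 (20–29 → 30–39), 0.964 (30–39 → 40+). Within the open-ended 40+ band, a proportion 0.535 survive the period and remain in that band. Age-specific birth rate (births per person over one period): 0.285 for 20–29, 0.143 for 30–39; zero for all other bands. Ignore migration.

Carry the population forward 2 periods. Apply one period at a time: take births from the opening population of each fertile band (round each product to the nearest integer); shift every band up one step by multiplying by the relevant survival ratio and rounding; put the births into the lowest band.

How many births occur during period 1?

(Groups numbered youngest = 1 to oldest = 5.)
[period 1]
Births: 73000 × 0.285 = 20805 ; 104000 × 0.143 = 14872 → total 35677
Group 2: 76000 × 0.971 = 73796
Group 3: 32000 × 0.96 = 30720
Group 4: 73000 × 0.957 = 69861
Group 5: 104000 × 0.964 + 70000 × 0.535 = 100256 + 37450 = 137706
End of period: [35677, 73796, 30720, 69861, 137706]

35677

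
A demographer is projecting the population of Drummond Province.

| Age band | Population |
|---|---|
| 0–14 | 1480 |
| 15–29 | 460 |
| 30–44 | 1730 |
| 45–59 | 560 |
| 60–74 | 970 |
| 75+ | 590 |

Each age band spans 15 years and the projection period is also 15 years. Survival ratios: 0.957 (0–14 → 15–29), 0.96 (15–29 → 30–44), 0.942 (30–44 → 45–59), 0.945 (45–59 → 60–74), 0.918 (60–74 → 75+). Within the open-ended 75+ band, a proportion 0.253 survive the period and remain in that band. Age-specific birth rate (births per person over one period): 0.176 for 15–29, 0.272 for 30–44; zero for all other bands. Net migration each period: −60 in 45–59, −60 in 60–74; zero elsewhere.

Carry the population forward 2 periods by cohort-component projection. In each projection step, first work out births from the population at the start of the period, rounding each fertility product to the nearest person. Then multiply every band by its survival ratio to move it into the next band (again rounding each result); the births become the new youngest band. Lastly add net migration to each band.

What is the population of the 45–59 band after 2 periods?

Let band 1 be 0–14 through band 6 = 75+.
— Period 1 —
Births: 460 × 0.176 = 81  |  1730 × 0.272 = 471 → total 552
Band 2: 1480 × 0.957 = 1416
Band 3: 460 × 0.96 = 442
Band 4: 1730 × 0.942 = 1630
Band 5: 560 × 0.945 = 529
Band 6: 970 × 0.918 + 590 × 0.253 = 890 + 149 = 1039
Net migration: Band 4 − 60 → 1570; Band 5 − 60 → 469
→ [552, 1416, 442, 1570, 469, 1039]
— Period 2 —
Births: 1416 × 0.176 = 249  |  442 × 0.272 = 120 → total 369
Band 2: 552 × 0.957 = 528
Band 3: 1416 × 0.96 = 1359
Band 4: 442 × 0.942 = 416
Band 5: 1570 × 0.945 = 1484
Band 6: 469 × 0.918 + 1039 × 0.253 = 431 + 263 = 694
Net migration: Band 4 − 60 → 356; Band 5 − 60 → 1424
→ [369, 528, 1359, 356, 1424, 694]

356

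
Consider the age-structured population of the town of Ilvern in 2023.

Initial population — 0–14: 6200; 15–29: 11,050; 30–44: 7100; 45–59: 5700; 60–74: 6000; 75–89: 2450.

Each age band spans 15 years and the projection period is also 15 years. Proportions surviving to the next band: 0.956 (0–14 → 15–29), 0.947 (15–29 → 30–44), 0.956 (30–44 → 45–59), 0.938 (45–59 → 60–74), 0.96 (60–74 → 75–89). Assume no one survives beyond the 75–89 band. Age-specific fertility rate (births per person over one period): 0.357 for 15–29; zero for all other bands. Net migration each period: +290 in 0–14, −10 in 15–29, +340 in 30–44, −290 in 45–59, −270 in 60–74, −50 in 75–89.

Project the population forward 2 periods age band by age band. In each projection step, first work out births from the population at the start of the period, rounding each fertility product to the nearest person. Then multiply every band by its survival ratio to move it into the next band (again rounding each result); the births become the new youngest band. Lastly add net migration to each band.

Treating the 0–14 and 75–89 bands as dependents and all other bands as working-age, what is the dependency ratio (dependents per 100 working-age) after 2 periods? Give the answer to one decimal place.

28.0

[period 1]
Births: 11050 × 0.357 = 3945
15–29: 6200 × 0.956 = 5927
30–44: 11050 × 0.947 = 10464
45–59: 7100 × 0.956 = 6788
60–74: 5700 × 0.938 = 5347
75–89: 6000 × 0.96 = 5760
Net migration: 0–14 + 290 → 4235; 15–29 − 10 → 5917; 30–44 + 340 → 10804; 45–59 − 290 → 6498; 60–74 − 270 → 5077; 75–89 − 50 → 5710
End of period: [4235, 5917, 10804, 6498, 5077, 5710]
[period 2]
Births: 5917 × 0.357 = 2112
15–29: 4235 × 0.956 = 4049
30–44: 5917 × 0.947 = 5603
45–59: 10804 × 0.956 = 10329
60–74: 6498 × 0.938 = 6095
75–89: 5077 × 0.96 = 4874
Net migration: 0–14 + 290 → 2402; 15–29 − 10 → 4039; 30–44 + 340 → 5943; 45–59 − 290 → 10039; 60–74 − 270 → 5825; 75–89 − 50 → 4824
End of period: [2402, 4039, 5943, 10039, 5825, 4824]
Dependents (band 0–14 + band 75–89) = 2402 + 4824 = 7226; working-age = 25846; ratio = 7226/25846 × 100 = 28.0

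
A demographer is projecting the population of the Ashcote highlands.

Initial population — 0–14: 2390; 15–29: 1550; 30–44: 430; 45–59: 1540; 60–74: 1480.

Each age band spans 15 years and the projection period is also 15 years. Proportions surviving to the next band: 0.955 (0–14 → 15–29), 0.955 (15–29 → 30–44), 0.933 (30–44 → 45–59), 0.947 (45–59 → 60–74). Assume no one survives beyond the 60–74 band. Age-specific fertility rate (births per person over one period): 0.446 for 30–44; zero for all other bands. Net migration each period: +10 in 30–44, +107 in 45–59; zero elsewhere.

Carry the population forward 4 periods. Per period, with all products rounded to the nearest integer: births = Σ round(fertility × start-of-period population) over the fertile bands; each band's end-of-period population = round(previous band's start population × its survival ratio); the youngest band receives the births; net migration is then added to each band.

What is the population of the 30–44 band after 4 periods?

616

Call the groups 1 to 5, youngest first.
[period 1]
Births: 430 × 0.446 = 192
Group 2: 2390 × 0.955 = 2282
Group 3: 1550 × 0.955 = 1480
Group 4: 430 × 0.933 = 401
Group 5: 1540 × 0.947 = 1458
Net migration: Group 3 + 10 → 1490; Group 4 + 107 → 508
→ [192, 2282, 1490, 508, 1458]
[period 2]
Births: 1490 × 0.446 = 665
Group 2: 192 × 0.955 = 183
Group 3: 2282 × 0.955 = 2179
Group 4: 1490 × 0.933 = 1390
Group 5: 508 × 0.947 = 481
Net migration: Group 3 + 10 → 2189; Group 4 + 107 → 1497
→ [665, 183, 2189, 1497, 481]
[period 3]
Births: 2189 × 0.446 = 976
Group 2: 665 × 0.955 = 635
Group 3: 183 × 0.955 = 175
Group 4: 2189 × 0.933 = 2042
Group 5: 1497 × 0.947 = 1418
Net migration: Group 3 + 10 → 185; Group 4 + 107 → 2149
→ [976, 635, 185, 2149, 1418]
[period 4]
Births: 185 × 0.446 = 83
Group 2: 976 × 0.955 = 932
Group 3: 635 × 0.955 = 606
Group 4: 185 × 0.933 = 173
Group 5: 2149 × 0.947 = 2035
Net migration: Group 3 + 10 → 616; Group 4 + 107 → 280
→ [83, 932, 616, 280, 2035]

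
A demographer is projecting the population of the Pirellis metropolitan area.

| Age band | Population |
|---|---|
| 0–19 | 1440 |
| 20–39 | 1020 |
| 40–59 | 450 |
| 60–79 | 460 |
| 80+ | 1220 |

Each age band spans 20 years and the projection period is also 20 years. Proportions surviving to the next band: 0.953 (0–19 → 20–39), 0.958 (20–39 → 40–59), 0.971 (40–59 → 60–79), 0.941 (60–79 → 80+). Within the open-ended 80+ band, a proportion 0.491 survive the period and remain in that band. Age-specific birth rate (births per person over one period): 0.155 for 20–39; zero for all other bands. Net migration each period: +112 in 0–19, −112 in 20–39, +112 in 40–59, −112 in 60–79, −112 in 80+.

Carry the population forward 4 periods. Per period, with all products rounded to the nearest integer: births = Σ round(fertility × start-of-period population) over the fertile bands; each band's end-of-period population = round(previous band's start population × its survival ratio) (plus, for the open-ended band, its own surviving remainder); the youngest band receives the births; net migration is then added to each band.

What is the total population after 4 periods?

After projecting period 1:
Births: 1020 × 0.155 = 158
20–39: 1440 × 0.953 = 1372
40–59: 1020 × 0.958 = 977
60–79: 450 × 0.971 = 437
80+: 460 × 0.941 + 1220 × 0.491 = 433 + 599 = 1032
Net migration: 0–19 + 112 → 270; 20–39 − 112 → 1260; 40–59 + 112 → 1089; 60–79 − 112 → 325; 80+ − 112 → 920
End of period: [270, 1260, 1089, 325, 920]
After projecting period 2:
Births: 1260 × 0.155 = 195
20–39: 270 × 0.953 = 257
40–59: 1260 × 0.958 = 1207
60–79: 1089 × 0.971 = 1057
80+: 325 × 0.941 + 920 × 0.491 = 306 + 452 = 758
Net migration: 0–19 + 112 → 307; 20–39 − 112 → 145; 40–59 + 112 → 1319; 60–79 − 112 → 945; 80+ − 112 → 646
End of period: [307, 145, 1319, 945, 646]
After projecting period 3:
Births: 145 × 0.155 = 22
20–39: 307 × 0.953 = 293
40–59: 145 × 0.958 = 139
60–79: 1319 × 0.971 = 1281
80+: 945 × 0.941 + 646 × 0.491 = 889 + 317 = 1206
Net migration: 0–19 + 112 → 134; 20–39 − 112 → 181; 40–59 + 112 → 251; 60–79 − 112 → 1169; 80+ − 112 → 1094
End of period: [134, 181, 251, 1169, 1094]
After projecting period 4:
Births: 181 × 0.155 = 28
20–39: 134 × 0.953 = 128
40–59: 181 × 0.958 = 173
60–79: 251 × 0.971 = 244
80+: 1169 × 0.941 + 1094 × 0.491 = 1100 + 537 = 1637
Net migration: 0–19 + 112 → 140; 20–39 − 112 → 16; 40–59 + 112 → 285; 60–79 − 112 → 132; 80+ − 112 → 1525
End of period: [140, 16, 285, 132, 1525]
Total after period 4: 140 + 16 + 285 + 132 + 1525 = 2098

2098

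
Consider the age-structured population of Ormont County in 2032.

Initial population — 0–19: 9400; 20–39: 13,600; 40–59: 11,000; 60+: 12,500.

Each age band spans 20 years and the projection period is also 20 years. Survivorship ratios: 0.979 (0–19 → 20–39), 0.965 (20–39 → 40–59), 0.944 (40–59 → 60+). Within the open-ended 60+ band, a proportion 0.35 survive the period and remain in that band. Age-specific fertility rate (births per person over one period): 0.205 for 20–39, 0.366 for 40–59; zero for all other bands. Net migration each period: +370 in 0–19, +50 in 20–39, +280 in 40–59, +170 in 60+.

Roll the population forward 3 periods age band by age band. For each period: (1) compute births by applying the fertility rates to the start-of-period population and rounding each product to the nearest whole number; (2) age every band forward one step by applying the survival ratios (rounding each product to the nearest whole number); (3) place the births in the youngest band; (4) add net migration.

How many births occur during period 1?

6814

Let band 1 be 0–19 through band 4 = 60+.
Period 1.
Births: 13600 * 0.205 = 2788  |  11000 * 0.366 = 4026 → 6814
Band 2: 9400 * 0.979 = 9203
Band 3: 13600 * 0.965 = 13124
Band 4: 11000 * 0.944 + 12500 * 0.35 = 10384 + 4375 = 14759
Net migration: Band 1 + 370 → 7184; Band 2 + 50 → 9253; Band 3 + 280 → 13404; Band 4 + 170 → 14929
End of period: [7184, 9253, 13404, 14929]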